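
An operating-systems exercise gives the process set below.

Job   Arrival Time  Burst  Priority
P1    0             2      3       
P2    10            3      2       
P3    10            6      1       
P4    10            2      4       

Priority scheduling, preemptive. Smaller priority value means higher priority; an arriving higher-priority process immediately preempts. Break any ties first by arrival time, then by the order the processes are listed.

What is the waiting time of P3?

Timeline: | P1 0-2 | idle 2-10 | P3 10-16 | P2 16-19 | P4 19-21 |
Completion: P1=2  P2=19  P3=16  P4=21
Waiting(P3) = turnaround − burst = 6 − 6 = 0

0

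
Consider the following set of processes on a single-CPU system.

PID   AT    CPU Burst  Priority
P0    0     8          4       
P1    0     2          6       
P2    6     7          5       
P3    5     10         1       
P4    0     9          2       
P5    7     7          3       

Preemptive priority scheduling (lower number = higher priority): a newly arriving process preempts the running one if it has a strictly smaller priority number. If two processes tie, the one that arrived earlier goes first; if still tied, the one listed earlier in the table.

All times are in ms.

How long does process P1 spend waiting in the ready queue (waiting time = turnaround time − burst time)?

41

Gantt: | P4 0-5 | P3 5-15 | P4 15-19 | P5 19-26 | P0 26-34 | P2 34-41 | P1 41-43 |
Completion: P0=34  P1=43  P2=41  P3=15  P4=19  P5=26
Turnaround (C−A): P0=34  P1=43  P2=35  P3=10  P4=19  P5=19
Waiting(P1) = turnaround − burst = 43 − 2 = 41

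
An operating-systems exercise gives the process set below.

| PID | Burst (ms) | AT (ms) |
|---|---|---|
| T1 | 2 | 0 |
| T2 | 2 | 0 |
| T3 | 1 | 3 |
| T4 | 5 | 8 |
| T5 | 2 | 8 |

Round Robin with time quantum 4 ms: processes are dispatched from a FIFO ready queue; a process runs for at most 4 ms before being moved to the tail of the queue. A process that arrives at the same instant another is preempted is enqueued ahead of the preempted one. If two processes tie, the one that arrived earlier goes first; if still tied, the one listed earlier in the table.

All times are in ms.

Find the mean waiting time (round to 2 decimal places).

Schedule: | T1 0-2 | T2 2-4 | T3 4-5 | idle 5-8 | T4 8-12 | T5 12-14 | T4 14-15 |
Completion: T1=2  T2=4  T3=5  T4=15  T5=14
Waiting times: T1=0, T2=2, T3=1, T4=2, T5=4
Average waiting = (0+2+1+2+4) / 5 = 9/5 = 1.80

1.80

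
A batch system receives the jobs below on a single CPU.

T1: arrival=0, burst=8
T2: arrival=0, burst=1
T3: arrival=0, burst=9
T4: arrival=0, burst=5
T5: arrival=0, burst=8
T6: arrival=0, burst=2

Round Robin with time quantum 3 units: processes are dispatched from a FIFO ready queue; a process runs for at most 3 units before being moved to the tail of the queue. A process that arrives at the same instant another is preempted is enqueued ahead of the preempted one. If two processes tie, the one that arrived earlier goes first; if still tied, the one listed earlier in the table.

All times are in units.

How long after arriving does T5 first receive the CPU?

Gantt: | T1 0-3 | T2 3-4 | T3 4-7 | T4 7-10 | T5 10-13 | T6 13-15 | T1 15-18 | T3 18-21 | T4 21-23 | T5 23-26 | T1 26-28 | T3 28-31 | T5 31-33 |
Completion: T1=28  T2=4  T3=31  T4=23  T5=33  T6=15
Response(T5) = first start − arrival = 10 − 0 = 10

10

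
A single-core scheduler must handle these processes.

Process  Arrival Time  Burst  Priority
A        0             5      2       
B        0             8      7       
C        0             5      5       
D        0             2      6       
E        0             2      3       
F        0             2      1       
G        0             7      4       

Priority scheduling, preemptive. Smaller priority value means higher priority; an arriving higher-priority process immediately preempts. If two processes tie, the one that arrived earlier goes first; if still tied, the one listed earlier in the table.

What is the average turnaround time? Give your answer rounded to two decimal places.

Timeline: | F 0-2 | A 2-7 | E 7-9 | G 9-16 | C 16-21 | D 21-23 | B 23-31 |
Completion: A=7  B=31  C=21  D=23  E=9  F=2  G=16
Turnaround times: A=7, B=31, C=21, D=23, E=9, F=2, G=16
Average turnaround = (7+31+21+23+9+2+16) / 7 = 109/7 = 15.57

15.57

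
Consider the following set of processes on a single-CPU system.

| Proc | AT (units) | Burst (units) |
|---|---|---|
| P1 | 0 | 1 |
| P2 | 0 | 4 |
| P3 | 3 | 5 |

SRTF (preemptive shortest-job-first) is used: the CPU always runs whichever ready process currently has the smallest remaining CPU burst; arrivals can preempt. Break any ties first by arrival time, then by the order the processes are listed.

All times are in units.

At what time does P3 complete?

10

Gantt: | P1 0-1 | P2 1-5 | P3 5-10 |
Completion: P1=1  P2=5  P3=10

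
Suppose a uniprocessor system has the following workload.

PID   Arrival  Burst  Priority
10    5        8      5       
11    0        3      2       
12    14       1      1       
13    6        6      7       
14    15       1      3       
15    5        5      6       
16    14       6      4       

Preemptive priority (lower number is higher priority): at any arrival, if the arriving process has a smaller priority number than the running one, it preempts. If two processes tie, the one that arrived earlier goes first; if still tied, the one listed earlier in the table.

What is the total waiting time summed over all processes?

Gantt: | 11 0-3 | idle 3-5 | 10 5-13 | 15 13-14 | 12 14-15 | 14 15-16 | 16 16-22 | 15 22-26 | 13 26-32 |
Completion: 10=13  11=3  12=15  13=32  14=16  15=26  16=22
Waiting = turnaround − burst: 10=0, 11=0, 12=0, 13=20, 14=0, 15=16, 16=2
Total waiting = 0 + 0 + 0 + 20 + 0 + 16 + 2 = 38

38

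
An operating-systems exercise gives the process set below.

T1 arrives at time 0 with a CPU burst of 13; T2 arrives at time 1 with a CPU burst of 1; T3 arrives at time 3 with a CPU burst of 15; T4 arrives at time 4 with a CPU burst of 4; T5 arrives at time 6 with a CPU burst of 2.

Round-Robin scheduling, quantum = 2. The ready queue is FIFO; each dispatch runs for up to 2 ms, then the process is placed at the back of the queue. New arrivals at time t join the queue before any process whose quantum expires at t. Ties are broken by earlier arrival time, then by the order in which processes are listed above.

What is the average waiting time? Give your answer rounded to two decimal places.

Gantt: | T1 0-2 | T2 2-3 | T1 3-5 | T3 5-7 | T4 7-9 | T1 9-11 | T5 11-13 | T3 13-15 | T4 15-17 | T1 17-19 | T3 19-21 | T1 21-23 | T3 23-25 | T1 25-27 | T3 27-29 | T1 29-30 | T3 30-35 |
Completion: T1=30  T2=3  T3=35  T4=17  T5=13
Waiting times: T1=17, T2=1, T3=17, T4=9, T5=5
Average waiting = (17+1+17+9+5) / 5 = 49/5 = 9.80

9.80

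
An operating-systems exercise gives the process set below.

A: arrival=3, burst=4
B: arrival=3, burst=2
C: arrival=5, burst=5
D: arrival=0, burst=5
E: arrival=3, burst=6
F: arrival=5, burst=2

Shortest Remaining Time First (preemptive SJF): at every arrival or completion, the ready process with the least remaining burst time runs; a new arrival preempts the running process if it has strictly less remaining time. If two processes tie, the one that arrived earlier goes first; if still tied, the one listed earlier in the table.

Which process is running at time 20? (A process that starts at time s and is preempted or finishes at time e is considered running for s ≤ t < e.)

E

Schedule: | D 0-5 | B 5-7 | F 7-9 | A 9-13 | C 13-18 | E 18-24 |
Completion: A=13  B=7  C=18  D=5  E=24  F=9
Turnaround (C−A): A=10  B=4  C=13  D=5  E=21  F=4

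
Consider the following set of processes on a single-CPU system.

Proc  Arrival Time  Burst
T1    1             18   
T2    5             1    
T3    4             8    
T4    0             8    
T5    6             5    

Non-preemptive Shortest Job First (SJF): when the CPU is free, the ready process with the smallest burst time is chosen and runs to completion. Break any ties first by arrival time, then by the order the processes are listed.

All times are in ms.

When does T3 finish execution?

22

Timeline: | T4 0-8 | T2 8-9 | T5 9-14 | T3 14-22 | T1 22-40 |
Completion: T1=40  T2=9  T3=22  T4=8  T5=14
Turnaround (C−A): T1=39  T2=4  T3=18  T4=8  T5=8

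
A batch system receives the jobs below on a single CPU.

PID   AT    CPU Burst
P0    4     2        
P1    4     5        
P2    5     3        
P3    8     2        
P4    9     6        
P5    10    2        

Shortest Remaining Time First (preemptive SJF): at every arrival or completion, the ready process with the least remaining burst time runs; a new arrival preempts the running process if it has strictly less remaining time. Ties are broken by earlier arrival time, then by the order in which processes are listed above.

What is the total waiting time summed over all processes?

21

Timeline: | idle 0-4 | P0 4-6 | P2 6-9 | P3 9-11 | P5 11-13 | P1 13-18 | P4 18-24 |
Completion: P0=6  P1=18  P2=9  P3=11  P4=24  P5=13
Turnaround (C−A): P0=2  P1=14  P2=4  P3=3  P4=15  P5=3
Waiting = turnaround − burst: P0=0, P1=9, P2=1, P3=1, P4=9, P5=1
Total waiting = 0 + 9 + 1 + 1 + 9 + 1 = 21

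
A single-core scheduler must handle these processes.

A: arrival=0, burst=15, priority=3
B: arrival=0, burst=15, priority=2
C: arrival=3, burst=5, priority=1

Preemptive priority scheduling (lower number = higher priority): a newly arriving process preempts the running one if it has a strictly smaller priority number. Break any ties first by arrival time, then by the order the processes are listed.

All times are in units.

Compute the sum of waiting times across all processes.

Schedule: | B 0-3 | C 3-8 | B 8-20 | A 20-35 |
Completion: A=35  B=20  C=8
Turnaround (C−A): A=35  B=20  C=5
Waiting = turnaround − burst: A=20, B=5, C=0
Total waiting = 20 + 5 + 0 = 25

25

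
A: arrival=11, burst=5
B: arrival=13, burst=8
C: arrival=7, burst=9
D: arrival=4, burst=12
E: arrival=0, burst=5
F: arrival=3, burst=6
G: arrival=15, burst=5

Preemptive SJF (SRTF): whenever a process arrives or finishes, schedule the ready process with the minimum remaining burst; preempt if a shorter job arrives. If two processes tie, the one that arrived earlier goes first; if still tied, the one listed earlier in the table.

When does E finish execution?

Timeline: | E 0-5 | F 5-11 | A 11-16 | G 16-21 | B 21-29 | C 29-38 | D 38-50 |
Completion: A=16  B=29  C=38  D=50  E=5  F=11  G=21

5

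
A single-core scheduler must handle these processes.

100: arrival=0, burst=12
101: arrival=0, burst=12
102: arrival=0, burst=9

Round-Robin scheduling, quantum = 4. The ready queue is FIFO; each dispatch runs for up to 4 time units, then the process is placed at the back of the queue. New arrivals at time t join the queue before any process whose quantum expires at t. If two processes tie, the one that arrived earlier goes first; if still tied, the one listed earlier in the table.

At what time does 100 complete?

28

Schedule: | 100 0-4 | 101 4-8 | 102 8-12 | 100 12-16 | 101 16-20 | 102 20-24 | 100 24-28 | 101 28-32 | 102 32-33 |
Completion: 100=28  101=32  102=33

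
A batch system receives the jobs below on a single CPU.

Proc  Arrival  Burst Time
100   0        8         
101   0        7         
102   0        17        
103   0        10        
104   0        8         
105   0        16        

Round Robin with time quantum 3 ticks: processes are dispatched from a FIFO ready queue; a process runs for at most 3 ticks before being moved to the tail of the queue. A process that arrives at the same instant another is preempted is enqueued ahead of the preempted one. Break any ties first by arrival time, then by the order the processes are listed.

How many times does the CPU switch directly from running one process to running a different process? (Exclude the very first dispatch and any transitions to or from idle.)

Gantt: | 100 0-3 | 101 3-6 | 102 6-9 | 103 9-12 | 104 12-15 | 105 15-18 | 100 18-21 | 101 21-24 | 102 24-27 | 103 27-30 | 104 30-33 | 105 33-36 | 100 36-38 | 101 38-39 | 102 39-42 | 103 42-45 | 104 45-47 | 105 47-50 | 102 50-53 | 103 53-54 | 105 54-57 | 102 57-60 | 105 60-63 | 102 63-65 | 105 65-66 |
Completion: 100=38  101=39  102=65  103=54  104=47  105=66

24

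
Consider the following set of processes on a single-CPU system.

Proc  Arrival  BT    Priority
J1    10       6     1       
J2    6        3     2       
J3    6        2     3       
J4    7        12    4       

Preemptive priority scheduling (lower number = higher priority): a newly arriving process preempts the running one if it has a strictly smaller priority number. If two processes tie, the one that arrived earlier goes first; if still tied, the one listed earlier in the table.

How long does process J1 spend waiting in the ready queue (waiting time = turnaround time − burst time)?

Gantt: | idle 0-6 | J2 6-9 | J3 9-10 | J1 10-16 | J3 16-17 | J4 17-29 |
Completion: J1=16  J2=9  J3=17  J4=29
Turnaround (C−A): J1=6  J2=3  J3=11  J4=22
Waiting(J1) = turnaround − burst = 6 − 6 = 0

0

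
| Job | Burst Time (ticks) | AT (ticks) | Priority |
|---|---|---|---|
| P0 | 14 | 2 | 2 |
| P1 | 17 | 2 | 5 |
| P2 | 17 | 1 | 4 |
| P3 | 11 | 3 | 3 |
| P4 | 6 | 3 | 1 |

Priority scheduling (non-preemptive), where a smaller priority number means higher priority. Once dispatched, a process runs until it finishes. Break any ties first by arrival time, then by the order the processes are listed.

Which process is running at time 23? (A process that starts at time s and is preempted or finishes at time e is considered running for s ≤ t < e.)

Schedule: | idle 0-1 | P2 1-18 | P4 18-24 | P0 24-38 | P3 38-49 | P1 49-66 |
Completion: P0=38  P1=66  P2=18  P3=49  P4=24
Turnaround (C−A): P0=36  P1=64  P2=17  P3=46  P4=21

P4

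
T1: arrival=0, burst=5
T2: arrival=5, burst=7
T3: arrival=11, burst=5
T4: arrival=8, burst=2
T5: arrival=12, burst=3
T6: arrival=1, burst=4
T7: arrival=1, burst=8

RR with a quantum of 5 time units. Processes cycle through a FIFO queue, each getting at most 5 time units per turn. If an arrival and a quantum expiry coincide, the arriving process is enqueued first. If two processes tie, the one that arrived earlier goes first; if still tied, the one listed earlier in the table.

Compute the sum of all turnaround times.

118

Schedule: | T1 0-5 | T6 5-9 | T7 9-14 | T2 14-19 | T4 19-21 | T3 21-26 | T5 26-29 | T7 29-32 | T2 32-34 |
Completion: T1=5  T2=34  T3=26  T4=21  T5=29  T6=9  T7=32
Turnaround (C−A): T1=5  T2=29  T3=15  T4=13  T5=17  T6=8  T7=31
Turnaround = completion − arrival: T1=5, T2=29, T3=15, T4=13, T5=17, T6=8, T7=31
Total turnaround = 5 + 29 + 15 + 13 + 17 + 8 + 31 = 118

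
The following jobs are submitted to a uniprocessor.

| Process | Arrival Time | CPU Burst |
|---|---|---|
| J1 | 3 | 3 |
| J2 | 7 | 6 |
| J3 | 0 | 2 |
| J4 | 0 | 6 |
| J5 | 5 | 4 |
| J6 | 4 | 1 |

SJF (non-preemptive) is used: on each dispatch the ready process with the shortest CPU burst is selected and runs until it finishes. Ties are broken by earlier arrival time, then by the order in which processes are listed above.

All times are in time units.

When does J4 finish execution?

8

Schedule: | J3 0-2 | J4 2-8 | J6 8-9 | J1 9-12 | J5 12-16 | J2 16-22 |
Completion: J1=12  J2=22  J3=2  J4=8  J5=16  J6=9
Turnaround (C−A): J1=9  J2=15  J3=2  J4=8  J5=11  J6=5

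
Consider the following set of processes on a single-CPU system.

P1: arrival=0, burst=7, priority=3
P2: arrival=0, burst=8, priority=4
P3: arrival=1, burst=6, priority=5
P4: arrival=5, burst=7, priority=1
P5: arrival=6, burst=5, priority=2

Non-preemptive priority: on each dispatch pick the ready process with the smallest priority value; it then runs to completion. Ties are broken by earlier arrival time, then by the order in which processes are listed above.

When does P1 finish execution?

7

Timeline: | P1 0-7 | P4 7-14 | P5 14-19 | P2 19-27 | P3 27-33 |
Completion: P1=7  P2=27  P3=33  P4=14  P5=19
Turnaround (C−A): P1=7  P2=27  P3=32  P4=9  P5=13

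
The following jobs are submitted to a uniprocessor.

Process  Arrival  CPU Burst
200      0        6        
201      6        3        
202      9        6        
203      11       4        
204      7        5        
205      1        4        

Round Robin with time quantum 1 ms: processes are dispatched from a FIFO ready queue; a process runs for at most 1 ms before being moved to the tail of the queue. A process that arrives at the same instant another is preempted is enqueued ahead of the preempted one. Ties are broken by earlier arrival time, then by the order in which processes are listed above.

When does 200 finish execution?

Gantt: | 200 0-1 | 205 1-2 | 200 2-3 | 205 3-4 | 200 4-5 | 205 5-6 | 200 6-7 | 201 7-8 | 205 8-9 | 204 9-10 | 200 10-11 | 201 11-12 | 202 12-13 | 204 13-14 | 203 14-15 | 200 15-16 | 201 16-17 | 202 17-18 | 204 18-19 | 203 19-20 | 202 20-21 | 204 21-22 | 203 22-23 | 202 23-24 | 204 24-25 | 203 25-26 | 202 26-28 |
Completion: 200=16  201=17  202=28  203=26  204=25  205=9
Turnaround (C−A): 200=16  201=11  202=19  203=15  204=18  205=8

16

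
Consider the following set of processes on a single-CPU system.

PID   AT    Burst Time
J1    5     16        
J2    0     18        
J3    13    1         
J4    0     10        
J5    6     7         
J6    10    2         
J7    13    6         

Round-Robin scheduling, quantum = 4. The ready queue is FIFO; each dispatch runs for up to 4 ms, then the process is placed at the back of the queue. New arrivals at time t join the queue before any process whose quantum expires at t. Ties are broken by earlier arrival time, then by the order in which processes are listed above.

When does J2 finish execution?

Schedule: | J2 0-4 | J4 4-8 | J2 8-12 | J1 12-16 | J5 16-20 | J4 20-24 | J6 24-26 | J2 26-30 | J3 30-31 | J7 31-35 | J1 35-39 | J5 39-42 | J4 42-44 | J2 44-48 | J7 48-50 | J1 50-54 | J2 54-56 | J1 56-60 |
Completion: J1=60  J2=56  J3=31  J4=44  J5=42  J6=26  J7=50

56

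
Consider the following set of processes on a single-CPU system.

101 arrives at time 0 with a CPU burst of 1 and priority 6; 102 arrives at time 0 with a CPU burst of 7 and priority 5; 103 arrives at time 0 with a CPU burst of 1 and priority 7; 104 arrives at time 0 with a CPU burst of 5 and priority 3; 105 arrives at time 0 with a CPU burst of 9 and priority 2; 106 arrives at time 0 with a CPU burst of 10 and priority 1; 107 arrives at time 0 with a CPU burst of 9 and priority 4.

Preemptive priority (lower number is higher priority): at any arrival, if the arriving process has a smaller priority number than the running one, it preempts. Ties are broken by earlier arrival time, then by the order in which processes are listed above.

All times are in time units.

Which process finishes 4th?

107

Gantt: | 106 0-10 | 105 10-19 | 104 19-24 | 107 24-33 | 102 33-40 | 101 40-41 | 103 41-42 |
Completion: 101=41  102=40  103=42  104=24  105=19  106=10  107=33
Turnaround (C−A): 101=41  102=40  103=42  104=24  105=19  106=10  107=33
Finish order: 106 → 105 → 104 → 107 → 102 → 101 → 103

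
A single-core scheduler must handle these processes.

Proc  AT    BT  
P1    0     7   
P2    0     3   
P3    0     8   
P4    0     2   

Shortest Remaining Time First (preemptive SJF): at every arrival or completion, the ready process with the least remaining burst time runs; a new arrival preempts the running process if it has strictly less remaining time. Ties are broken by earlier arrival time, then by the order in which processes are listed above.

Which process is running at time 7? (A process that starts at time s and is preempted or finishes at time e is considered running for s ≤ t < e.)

P1

Schedule: | P4 0-2 | P2 2-5 | P1 5-12 | P3 12-20 |
Completion: P1=12  P2=5  P3=20  P4=2
Turnaround (C−A): P1=12  P2=5  P3=20  P4=2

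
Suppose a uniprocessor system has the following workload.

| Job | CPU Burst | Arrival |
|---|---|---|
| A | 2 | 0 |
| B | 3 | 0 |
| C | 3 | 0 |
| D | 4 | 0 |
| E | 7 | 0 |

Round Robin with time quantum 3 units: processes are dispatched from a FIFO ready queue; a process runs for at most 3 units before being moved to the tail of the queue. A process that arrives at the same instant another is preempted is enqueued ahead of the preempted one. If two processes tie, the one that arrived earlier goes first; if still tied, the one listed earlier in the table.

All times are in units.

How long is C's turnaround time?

8

Timeline: | A 0-2 | B 2-5 | C 5-8 | D 8-11 | E 11-14 | D 14-15 | E 15-19 |
Completion: A=2  B=5  C=8  D=15  E=19
Turnaround (C−A): A=2  B=5  C=8  D=15  E=19
Turnaround(C) = completion − arrival = 8 − 0 = 8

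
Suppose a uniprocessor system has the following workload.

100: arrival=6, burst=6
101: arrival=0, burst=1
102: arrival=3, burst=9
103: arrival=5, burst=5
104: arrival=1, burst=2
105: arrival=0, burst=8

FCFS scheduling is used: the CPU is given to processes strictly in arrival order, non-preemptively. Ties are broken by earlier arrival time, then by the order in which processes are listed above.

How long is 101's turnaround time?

1

Timeline: | 101 0-1 | 105 1-9 | 104 9-11 | 102 11-20 | 103 20-25 | 100 25-31 |
Completion: 100=31  101=1  102=20  103=25  104=11  105=9
Turnaround(101) = completion − arrival = 1 − 0 = 1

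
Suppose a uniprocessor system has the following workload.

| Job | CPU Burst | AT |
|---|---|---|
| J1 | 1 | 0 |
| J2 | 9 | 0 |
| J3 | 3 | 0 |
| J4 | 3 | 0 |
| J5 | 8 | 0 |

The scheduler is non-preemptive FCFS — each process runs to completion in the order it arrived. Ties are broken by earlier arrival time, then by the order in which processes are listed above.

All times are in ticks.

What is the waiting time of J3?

10

Timeline: | J1 0-1 | J2 1-10 | J3 10-13 | J4 13-16 | J5 16-24 |
Completion: J1=1  J2=10  J3=13  J4=16  J5=24
Waiting(J3) = turnaround − burst = 13 − 3 = 10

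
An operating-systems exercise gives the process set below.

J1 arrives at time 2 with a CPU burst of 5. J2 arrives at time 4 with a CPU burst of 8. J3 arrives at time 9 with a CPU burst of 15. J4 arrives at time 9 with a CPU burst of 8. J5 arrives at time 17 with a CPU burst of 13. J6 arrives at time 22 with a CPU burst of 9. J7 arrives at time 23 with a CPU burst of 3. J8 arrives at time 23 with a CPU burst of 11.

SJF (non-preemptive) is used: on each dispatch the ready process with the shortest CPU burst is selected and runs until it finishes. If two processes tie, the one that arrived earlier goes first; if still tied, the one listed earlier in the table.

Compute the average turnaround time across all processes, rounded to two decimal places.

22.00

Gantt: | idle 0-2 | J1 2-7 | J2 7-15 | J4 15-23 | J7 23-26 | J6 26-35 | J8 35-46 | J5 46-59 | J3 59-74 |
Completion: J1=7  J2=15  J3=74  J4=23  J5=59  J6=35  J7=26  J8=46
Turnaround (C−A): J1=5  J2=11  J3=65  J4=14  J5=42  J6=13  J7=3  J8=23
Turnaround times: J1=5, J2=11, J3=65, J4=14, J5=42, J6=13, J7=3, J8=23
Average turnaround = (5+11+65+14+42+13+3+23) / 8 = 176/8 = 22.00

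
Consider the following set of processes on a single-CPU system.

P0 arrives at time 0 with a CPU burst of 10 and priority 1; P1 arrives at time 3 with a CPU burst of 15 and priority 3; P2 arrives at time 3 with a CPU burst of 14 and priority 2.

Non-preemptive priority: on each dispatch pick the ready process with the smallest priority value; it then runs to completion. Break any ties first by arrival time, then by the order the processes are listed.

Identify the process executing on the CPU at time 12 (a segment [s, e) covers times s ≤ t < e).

Schedule: | P0 0-10 | P2 10-24 | P1 24-39 |
Completion: P0=10  P1=39  P2=24
Turnaround (C−A): P0=10  P1=36  P2=21

P2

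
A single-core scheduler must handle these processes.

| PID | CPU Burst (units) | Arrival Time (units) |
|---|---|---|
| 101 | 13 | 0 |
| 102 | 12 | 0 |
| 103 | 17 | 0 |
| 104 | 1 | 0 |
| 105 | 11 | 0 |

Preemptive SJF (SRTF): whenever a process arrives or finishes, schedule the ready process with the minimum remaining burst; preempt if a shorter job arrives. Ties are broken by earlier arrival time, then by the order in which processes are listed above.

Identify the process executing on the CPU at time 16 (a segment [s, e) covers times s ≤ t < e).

102

Gantt: | 104 0-1 | 105 1-12 | 102 12-24 | 101 24-37 | 103 37-54 |
Completion: 101=37  102=24  103=54  104=1  105=12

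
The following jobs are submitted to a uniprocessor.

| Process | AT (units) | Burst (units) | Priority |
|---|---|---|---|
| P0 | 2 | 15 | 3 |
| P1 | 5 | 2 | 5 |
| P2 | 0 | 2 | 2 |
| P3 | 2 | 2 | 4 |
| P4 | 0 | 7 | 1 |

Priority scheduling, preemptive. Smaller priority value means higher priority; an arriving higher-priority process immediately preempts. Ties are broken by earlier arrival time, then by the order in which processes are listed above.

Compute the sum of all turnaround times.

85

Schedule: | P4 0-7 | P2 7-9 | P0 9-24 | P3 24-26 | P1 26-28 |
Completion: P0=24  P1=28  P2=9  P3=26  P4=7
Turnaround = completion − arrival: P0=22, P1=23, P2=9, P3=24, P4=7
Total turnaround = 22 + 23 + 9 + 24 + 7 = 85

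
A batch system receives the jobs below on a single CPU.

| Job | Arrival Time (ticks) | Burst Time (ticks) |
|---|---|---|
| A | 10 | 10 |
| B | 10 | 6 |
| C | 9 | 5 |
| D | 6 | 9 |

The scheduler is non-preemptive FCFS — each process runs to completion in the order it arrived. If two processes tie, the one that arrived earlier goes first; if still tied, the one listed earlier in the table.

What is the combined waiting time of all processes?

36

Gantt: | idle 0-6 | D 6-15 | C 15-20 | A 20-30 | B 30-36 |
Completion: A=30  B=36  C=20  D=15
Turnaround (C−A): A=20  B=26  C=11  D=9
Waiting = turnaround − burst: A=10, B=20, C=6, D=0
Total waiting = 10 + 20 + 6 + 0 = 36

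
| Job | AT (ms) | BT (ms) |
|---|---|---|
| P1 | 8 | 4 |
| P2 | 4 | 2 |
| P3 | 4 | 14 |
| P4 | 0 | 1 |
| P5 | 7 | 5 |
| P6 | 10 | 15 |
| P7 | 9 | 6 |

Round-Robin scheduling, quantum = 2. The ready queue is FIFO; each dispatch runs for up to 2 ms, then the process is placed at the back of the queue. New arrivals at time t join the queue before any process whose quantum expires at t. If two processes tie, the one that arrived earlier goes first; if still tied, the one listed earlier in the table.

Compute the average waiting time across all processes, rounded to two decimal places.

13.86

Timeline: | P4 0-1 | idle 1-4 | P2 4-6 | P3 6-8 | P5 8-10 | P1 10-12 | P3 12-14 | P7 14-16 | P6 16-18 | P5 18-20 | P1 20-22 | P3 22-24 | P7 24-26 | P6 26-28 | P5 28-29 | P3 29-31 | P7 31-33 | P6 33-35 | P3 35-37 | P6 37-39 | P3 39-41 | P6 41-43 | P3 43-45 | P6 45-50 |
Completion: P1=22  P2=6  P3=45  P4=1  P5=29  P6=50  P7=33
Turnaround (C−A): P1=14  P2=2  P3=41  P4=1  P5=22  P6=40  P7=24
Waiting times: P1=10, P2=0, P3=27, P4=0, P5=17, P6=25, P7=18
Average waiting = (10+0+27+0+17+25+18) / 7 = 97/7 = 13.86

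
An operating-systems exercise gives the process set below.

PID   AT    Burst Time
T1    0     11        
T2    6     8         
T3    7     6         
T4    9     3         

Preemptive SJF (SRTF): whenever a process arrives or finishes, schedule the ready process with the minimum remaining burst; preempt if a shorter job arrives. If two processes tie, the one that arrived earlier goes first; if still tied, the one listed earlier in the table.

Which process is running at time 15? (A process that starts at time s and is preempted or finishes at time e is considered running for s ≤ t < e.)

Timeline: | T1 0-11 | T4 11-14 | T3 14-20 | T2 20-28 |
Completion: T1=11  T2=28  T3=20  T4=14

T3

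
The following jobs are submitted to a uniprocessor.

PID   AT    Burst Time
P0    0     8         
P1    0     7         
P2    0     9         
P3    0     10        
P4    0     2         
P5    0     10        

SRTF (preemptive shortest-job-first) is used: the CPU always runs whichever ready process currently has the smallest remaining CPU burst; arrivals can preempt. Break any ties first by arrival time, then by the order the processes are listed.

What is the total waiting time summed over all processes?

90

Schedule: | P4 0-2 | P1 2-9 | P0 9-17 | P2 17-26 | P3 26-36 | P5 36-46 |
Completion: P0=17  P1=9  P2=26  P3=36  P4=2  P5=46
Waiting = turnaround − burst: P0=9, P1=2, P2=17, P3=26, P4=0, P5=36
Total waiting = 9 + 2 + 17 + 26 + 0 + 36 = 90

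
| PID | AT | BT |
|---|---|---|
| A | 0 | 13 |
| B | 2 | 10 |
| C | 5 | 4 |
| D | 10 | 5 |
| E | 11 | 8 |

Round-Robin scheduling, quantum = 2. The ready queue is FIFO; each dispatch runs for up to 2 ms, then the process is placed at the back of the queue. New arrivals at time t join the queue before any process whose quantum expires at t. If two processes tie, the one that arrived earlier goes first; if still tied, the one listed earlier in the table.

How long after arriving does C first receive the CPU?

Gantt: | A 0-2 | B 2-4 | A 4-6 | B 6-8 | C 8-10 | A 10-12 | B 12-14 | D 14-16 | C 16-18 | E 18-20 | A 20-22 | B 22-24 | D 24-26 | E 26-28 | A 28-30 | B 30-32 | D 32-33 | E 33-35 | A 35-37 | E 37-39 | A 39-40 |
Completion: A=40  B=32  C=18  D=33  E=39
Turnaround (C−A): A=40  B=30  C=13  D=23  E=28
Response(C) = first start − arrival = 8 − 5 = 3

3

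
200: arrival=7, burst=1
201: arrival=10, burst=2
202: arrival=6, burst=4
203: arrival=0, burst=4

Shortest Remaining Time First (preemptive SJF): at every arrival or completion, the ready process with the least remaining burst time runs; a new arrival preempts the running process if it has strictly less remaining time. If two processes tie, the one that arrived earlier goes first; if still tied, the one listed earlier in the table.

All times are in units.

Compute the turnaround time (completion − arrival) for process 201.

3

Timeline: | 203 0-4 | idle 4-6 | 202 6-7 | 200 7-8 | 202 8-11 | 201 11-13 |
Completion: 200=8  201=13  202=11  203=4
Turnaround (C−A): 200=1  201=3  202=5  203=4
Turnaround(201) = completion − arrival = 13 − 10 = 3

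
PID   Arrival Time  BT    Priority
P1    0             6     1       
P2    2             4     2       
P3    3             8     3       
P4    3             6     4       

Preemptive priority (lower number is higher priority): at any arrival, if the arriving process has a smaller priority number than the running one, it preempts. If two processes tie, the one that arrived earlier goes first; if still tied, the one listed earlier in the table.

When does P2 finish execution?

10

Schedule: | P1 0-6 | P2 6-10 | P3 10-18 | P4 18-24 |
Completion: P1=6  P2=10  P3=18  P4=24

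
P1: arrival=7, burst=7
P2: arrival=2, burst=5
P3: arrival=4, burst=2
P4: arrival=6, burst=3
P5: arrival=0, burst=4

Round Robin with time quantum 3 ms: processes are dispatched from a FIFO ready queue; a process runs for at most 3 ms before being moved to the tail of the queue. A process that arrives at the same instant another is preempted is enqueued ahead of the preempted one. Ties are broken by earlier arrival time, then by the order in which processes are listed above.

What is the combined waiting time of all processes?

Gantt: | P5 0-3 | P2 3-6 | P5 6-7 | P3 7-9 | P4 9-12 | P2 12-14 | P1 14-21 |
Completion: P1=21  P2=14  P3=9  P4=12  P5=7
Waiting = turnaround − burst: P1=7, P2=7, P3=3, P4=3, P5=3
Total waiting = 7 + 7 + 3 + 3 + 3 = 23

23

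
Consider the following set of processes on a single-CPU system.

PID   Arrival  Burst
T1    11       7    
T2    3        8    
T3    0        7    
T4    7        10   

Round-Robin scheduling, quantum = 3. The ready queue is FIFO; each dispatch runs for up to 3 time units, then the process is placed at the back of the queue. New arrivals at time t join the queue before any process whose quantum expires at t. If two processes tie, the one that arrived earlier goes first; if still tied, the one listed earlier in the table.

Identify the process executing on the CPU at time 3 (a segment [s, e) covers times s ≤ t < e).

Schedule: | T3 0-3 | T2 3-6 | T3 6-9 | T2 9-12 | T4 12-15 | T3 15-16 | T1 16-19 | T2 19-21 | T4 21-24 | T1 24-27 | T4 27-30 | T1 30-31 | T4 31-32 |
Completion: T1=31  T2=21  T3=16  T4=32
Turnaround (C−A): T1=20  T2=18  T3=16  T4=25

T2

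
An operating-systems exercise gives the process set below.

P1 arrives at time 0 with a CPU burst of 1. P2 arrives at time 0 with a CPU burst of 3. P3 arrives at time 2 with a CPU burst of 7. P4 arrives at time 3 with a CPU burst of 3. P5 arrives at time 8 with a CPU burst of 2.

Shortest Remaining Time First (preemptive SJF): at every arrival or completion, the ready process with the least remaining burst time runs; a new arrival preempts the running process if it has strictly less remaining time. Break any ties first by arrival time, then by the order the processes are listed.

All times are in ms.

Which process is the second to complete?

Timeline: | P1 0-1 | P2 1-4 | P4 4-7 | P3 7-8 | P5 8-10 | P3 10-16 |
Completion: P1=1  P2=4  P3=16  P4=7  P5=10
Finish order: P1 → P2 → P4 → P5 → P3

P2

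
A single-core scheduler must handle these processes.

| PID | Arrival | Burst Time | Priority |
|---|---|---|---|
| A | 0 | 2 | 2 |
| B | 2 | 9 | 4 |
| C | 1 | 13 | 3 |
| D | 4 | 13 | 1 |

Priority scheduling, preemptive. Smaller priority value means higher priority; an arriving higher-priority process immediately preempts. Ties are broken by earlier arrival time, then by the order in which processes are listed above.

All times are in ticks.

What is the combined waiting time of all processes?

40

Timeline: | A 0-2 | C 2-4 | D 4-17 | C 17-28 | B 28-37 |
Completion: A=2  B=37  C=28  D=17
Turnaround (C−A): A=2  B=35  C=27  D=13
Waiting = turnaround − burst: A=0, B=26, C=14, D=0
Total waiting = 0 + 26 + 14 + 0 = 40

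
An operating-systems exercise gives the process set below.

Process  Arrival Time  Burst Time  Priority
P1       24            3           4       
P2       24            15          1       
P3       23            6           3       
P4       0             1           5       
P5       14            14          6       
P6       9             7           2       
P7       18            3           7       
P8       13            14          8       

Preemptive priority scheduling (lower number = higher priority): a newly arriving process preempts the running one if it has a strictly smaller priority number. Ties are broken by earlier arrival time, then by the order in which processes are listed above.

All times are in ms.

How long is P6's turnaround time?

Timeline: | P4 0-1 | idle 1-9 | P6 9-16 | P5 16-23 | P3 23-24 | P2 24-39 | P3 39-44 | P1 44-47 | P5 47-54 | P7 54-57 | P8 57-71 |
Completion: P1=47  P2=39  P3=44  P4=1  P5=54  P6=16  P7=57  P8=71
Turnaround (C−A): P1=23  P2=15  P3=21  P4=1  P5=40  P6=7  P7=39  P8=58
Turnaround(P6) = completion − arrival = 16 − 9 = 7

7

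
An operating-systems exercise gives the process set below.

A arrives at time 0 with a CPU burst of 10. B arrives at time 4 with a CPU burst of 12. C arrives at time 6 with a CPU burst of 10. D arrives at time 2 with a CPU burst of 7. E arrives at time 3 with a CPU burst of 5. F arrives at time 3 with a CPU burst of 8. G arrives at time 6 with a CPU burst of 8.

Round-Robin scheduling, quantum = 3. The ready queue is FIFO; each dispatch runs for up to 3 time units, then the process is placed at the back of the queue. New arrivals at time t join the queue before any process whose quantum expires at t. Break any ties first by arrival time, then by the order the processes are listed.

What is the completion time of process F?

Gantt: | A 0-3 | D 3-6 | E 6-9 | F 9-12 | A 12-15 | B 15-18 | C 18-21 | G 21-24 | D 24-27 | E 27-29 | F 29-32 | A 32-35 | B 35-38 | C 38-41 | G 41-44 | D 44-45 | F 45-47 | A 47-48 | B 48-51 | C 51-54 | G 54-56 | B 56-59 | C 59-60 |
Completion: A=48  B=59  C=60  D=45  E=29  F=47  G=56

47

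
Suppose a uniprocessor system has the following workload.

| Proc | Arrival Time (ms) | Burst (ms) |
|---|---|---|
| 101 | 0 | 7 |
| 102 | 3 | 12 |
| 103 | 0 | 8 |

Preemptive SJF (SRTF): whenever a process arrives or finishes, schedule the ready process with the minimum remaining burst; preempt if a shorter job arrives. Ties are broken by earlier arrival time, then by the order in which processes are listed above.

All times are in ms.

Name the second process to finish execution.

103

Schedule: | 101 0-7 | 103 7-15 | 102 15-27 |
Completion: 101=7  102=27  103=15
Turnaround (C−A): 101=7  102=24  103=15
Finish order: 101 → 103 → 102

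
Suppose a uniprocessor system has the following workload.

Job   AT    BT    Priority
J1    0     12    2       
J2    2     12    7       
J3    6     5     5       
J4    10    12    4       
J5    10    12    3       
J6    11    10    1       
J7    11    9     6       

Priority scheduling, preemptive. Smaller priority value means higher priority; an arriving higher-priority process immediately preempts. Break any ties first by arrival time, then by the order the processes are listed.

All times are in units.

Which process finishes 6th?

Gantt: | J1 0-11 | J6 11-21 | J1 21-22 | J5 22-34 | J4 34-46 | J3 46-51 | J7 51-60 | J2 60-72 |
Completion: J1=22  J2=72  J3=51  J4=46  J5=34  J6=21  J7=60
Finish order: J6 → J1 → J5 → J4 → J3 → J7 → J2

J7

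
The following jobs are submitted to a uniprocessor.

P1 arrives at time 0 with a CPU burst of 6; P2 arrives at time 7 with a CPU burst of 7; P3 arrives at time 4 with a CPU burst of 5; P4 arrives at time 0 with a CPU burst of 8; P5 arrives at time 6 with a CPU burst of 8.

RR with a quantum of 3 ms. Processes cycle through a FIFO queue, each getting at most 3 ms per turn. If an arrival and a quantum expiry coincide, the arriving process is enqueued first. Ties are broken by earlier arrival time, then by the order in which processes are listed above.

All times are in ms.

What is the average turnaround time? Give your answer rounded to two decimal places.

Timeline: | P1 0-3 | P4 3-6 | P1 6-9 | P3 9-12 | P5 12-15 | P4 15-18 | P2 18-21 | P3 21-23 | P5 23-26 | P4 26-28 | P2 28-31 | P5 31-33 | P2 33-34 |
Completion: P1=9  P2=34  P3=23  P4=28  P5=33
Turnaround (C−A): P1=9  P2=27  P3=19  P4=28  P5=27
Turnaround times: P1=9, P2=27, P3=19, P4=28, P5=27
Average turnaround = (9+27+19+28+27) / 5 = 110/5 = 22.00

22.00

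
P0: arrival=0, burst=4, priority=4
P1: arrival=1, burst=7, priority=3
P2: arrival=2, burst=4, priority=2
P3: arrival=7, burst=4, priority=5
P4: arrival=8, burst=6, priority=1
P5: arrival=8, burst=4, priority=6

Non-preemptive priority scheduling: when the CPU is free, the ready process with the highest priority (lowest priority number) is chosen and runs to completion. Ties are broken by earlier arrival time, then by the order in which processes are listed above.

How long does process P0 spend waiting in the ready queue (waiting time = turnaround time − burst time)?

Schedule: | P0 0-4 | P2 4-8 | P4 8-14 | P1 14-21 | P3 21-25 | P5 25-29 |
Completion: P0=4  P1=21  P2=8  P3=25  P4=14  P5=29
Turnaround (C−A): P0=4  P1=20  P2=6  P3=18  P4=6  P5=21
Waiting(P0) = turnaround − burst = 4 − 4 = 0

0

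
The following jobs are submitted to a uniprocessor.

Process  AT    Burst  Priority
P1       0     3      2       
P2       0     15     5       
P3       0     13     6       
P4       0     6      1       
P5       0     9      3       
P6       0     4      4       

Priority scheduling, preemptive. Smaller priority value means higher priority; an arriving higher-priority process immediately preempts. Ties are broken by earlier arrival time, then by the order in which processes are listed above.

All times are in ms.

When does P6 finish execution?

Schedule: | P4 0-6 | P1 6-9 | P5 9-18 | P6 18-22 | P2 22-37 | P3 37-50 |
Completion: P1=9  P2=37  P3=50  P4=6  P5=18  P6=22
Turnaround (C−A): P1=9  P2=37  P3=50  P4=6  P5=18  P6=22

22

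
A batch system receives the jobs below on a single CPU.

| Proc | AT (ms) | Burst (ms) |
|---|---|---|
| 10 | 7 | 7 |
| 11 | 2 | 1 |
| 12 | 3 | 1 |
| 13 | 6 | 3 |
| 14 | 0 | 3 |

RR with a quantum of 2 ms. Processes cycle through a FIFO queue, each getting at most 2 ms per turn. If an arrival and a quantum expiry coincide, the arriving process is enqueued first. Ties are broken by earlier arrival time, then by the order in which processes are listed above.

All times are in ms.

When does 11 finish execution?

Timeline: | 14 0-2 | 11 2-3 | 14 3-4 | 12 4-5 | idle 5-6 | 13 6-8 | 10 8-10 | 13 10-11 | 10 11-16 |
Completion: 10=16  11=3  12=5  13=11  14=4

3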